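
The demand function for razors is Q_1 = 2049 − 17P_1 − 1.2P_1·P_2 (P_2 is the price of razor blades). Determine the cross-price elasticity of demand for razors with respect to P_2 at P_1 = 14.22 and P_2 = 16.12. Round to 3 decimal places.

-0.180

At P_1 = 14.22 and P_2 = 16.12: Q_1 = 1532.188.
∂Q_1/∂P_2 = -1.2P_1 = -1.2(14.22) = -17.0640.
ε = (∂Q_1/∂P_2)(P_2/Q_1) = -17.0640 × (16.12/1532.188) ≈ -0.180.
ε < 0: complements.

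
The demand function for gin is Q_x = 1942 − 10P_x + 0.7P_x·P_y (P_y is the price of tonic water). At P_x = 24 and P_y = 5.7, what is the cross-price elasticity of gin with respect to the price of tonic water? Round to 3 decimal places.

0.053

At P_x = 24 and P_y = 5.7: Q_x = 1797.76.
∂Q_x/∂P_y = 0.7P_x = 0.7(24) = 16.8000.
ε = (∂Q_x/∂P_y)(P_y/Q_x) = 16.8000 × (5.7/1797.76) ≈ 0.053.
ε > 0: substitutes.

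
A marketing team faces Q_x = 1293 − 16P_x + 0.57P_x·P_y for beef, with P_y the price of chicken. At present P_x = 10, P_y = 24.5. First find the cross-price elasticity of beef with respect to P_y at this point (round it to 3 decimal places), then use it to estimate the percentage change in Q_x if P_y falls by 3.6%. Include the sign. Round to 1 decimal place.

At P_x = 10, P_y = 24.5: Q_x = 1272.65.
∂Q_x/∂P_y = 0.57P_x = 5.7000.
ε = (∂Q_x/∂P_y)(P_y/Q_x) = 5.7000 × 24.5/1272.65 ≈ 0.110.
%ΔQ_x ≈ ε × %ΔP_y = 0.110 × (-3.6%) = -0.4%.

-0.4%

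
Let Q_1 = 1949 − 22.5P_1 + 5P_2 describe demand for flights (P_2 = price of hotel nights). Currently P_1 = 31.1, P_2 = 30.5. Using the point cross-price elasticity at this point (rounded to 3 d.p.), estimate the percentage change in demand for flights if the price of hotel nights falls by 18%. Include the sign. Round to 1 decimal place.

-2.0%

At P_1 = 31.1, P_2 = 30.5: Q_1 = 1401.75.
∂Q_1/∂P_2 = 5.
ε = (∂Q_1/∂P_2)(P_2/Q_1) = 5.0000 × 30.5/1401.75 ≈ 0.109.
%ΔQ_1 ≈ ε × %ΔP_2 = 0.109 × (-18%) = -2.0%.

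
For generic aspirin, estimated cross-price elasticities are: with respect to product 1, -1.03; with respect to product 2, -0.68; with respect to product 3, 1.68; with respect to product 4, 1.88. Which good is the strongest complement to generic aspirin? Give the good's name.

product 1

Complements have ε < 0. The most negative value is -1.03 (product 1).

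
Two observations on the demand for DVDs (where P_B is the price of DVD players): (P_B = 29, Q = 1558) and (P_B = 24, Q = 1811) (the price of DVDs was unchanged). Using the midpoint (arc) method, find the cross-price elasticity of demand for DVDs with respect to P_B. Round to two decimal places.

-0.80

ΔQ_A = 1811 − 1558 = 253; ΔP_B = 24 − 29 = -5.
Midpoints: Q̄_A = 1684.5, P̄_B = 26.50.
ε = (ΔQ_A/Q̄_A)/(ΔP_B/P̄_B) = (253/1684.5)/(-5/26.50) ≈ -0.80.
ε < 0: DVDs and DVD players are complements.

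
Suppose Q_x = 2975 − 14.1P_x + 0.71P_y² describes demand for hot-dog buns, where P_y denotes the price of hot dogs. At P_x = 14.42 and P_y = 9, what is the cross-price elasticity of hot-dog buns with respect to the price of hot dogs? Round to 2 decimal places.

At P_x = 14.42 and P_y = 9: Q_x = 2829.188.
∂Q_x/∂P_y = 1.42P_y = 1.42(9) = 12.7800.
ε = (∂Q_x/∂P_y)(P_y/Q_x) = 12.7800 × (9/2829.188) ≈ 0.04.
ε > 0: substitutes.

0.04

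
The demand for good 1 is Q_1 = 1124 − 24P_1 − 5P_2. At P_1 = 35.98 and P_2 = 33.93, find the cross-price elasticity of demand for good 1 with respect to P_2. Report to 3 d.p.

-1.868

At P_1 = 35.98 and P_2 = 33.93: Q_1 = 90.83.
∂Q_1/∂P_2 = -5.
ε = (∂Q_1/∂P_2)(P_2/Q_1) = -5 × (33.93/90.83) ≈ -1.868.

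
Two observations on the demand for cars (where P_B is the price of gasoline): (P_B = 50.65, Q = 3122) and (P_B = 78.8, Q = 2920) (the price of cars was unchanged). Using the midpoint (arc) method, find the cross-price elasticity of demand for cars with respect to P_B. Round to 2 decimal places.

-0.15

ΔQ_A = 2920 − 3122 = -202; ΔP_B = 78.8 − 50.65 = 28.15.
Midpoints: Q̄_A = 3021.0, P̄_B = 64.72.
ε = (ΔQ_A/Q̄_A)/(ΔP_B/P̄_B) = (-202/3021.0)/(28.15/64.72) ≈ -0.15.
ε < 0: cars and gasoline are complements.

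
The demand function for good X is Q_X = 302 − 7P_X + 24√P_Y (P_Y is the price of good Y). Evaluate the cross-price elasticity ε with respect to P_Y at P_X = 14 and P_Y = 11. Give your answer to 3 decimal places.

At P_X = 14 and P_Y = 11: Q_X = 283.599.
∂Q_X/∂P_Y = 24/(2√P_Y) = 24/(2√11) = 3.6181.
ε = (∂Q_X/∂P_Y)(P_Y/Q_X) = 3.6181 × (11/283.599) ≈ 0.140.
ε > 0: substitutes.

0.140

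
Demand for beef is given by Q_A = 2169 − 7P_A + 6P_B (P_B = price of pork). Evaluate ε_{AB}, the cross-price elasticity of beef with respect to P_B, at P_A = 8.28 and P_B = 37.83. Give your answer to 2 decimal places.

0.10

At P_A = 8.28 and P_B = 37.83: Q_A = 2338.02.
∂Q_A/∂P_B = 6.
ε = (∂Q_A/∂P_B)(P_B/Q_A) = 6 × (37.83/2338.02) ≈ 0.10.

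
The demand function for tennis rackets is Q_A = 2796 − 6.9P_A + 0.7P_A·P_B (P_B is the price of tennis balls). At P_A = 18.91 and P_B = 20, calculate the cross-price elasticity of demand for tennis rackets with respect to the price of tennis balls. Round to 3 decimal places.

At P_A = 18.91 and P_B = 20: Q_A = 2930.261.
∂Q_A/∂P_B = 0.7P_A = 0.7(18.91) = 13.2370.
ε = (∂Q_A/∂P_B)(P_B/Q_A) = 13.2370 × (20/2930.261) ≈ 0.090.

0.090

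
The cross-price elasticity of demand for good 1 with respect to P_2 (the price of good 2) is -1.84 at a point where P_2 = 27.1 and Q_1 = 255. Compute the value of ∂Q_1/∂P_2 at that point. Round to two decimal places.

ε = (∂Q_1/∂P_2)·(P_2/Q_1) ⇒ ∂Q_1/∂P_2 = ε·Q_1/P_2 = -1.84 × 255/27.1 ≈ -17.31.

-17.31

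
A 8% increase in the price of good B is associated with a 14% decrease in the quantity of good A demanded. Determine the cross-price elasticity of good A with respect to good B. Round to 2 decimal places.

-1.75

ε = (%ΔQ of good A) / (%ΔP of good B) = (-14%) / (8%) ≈ -1.75.
Negative cross-price elasticity: complements.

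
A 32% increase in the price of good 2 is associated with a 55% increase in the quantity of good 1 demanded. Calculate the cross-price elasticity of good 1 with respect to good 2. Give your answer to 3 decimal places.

ε = (%ΔQ of good 1) / (%ΔP of good 2) = (55%) / (32%) ≈ 1.719.

1.719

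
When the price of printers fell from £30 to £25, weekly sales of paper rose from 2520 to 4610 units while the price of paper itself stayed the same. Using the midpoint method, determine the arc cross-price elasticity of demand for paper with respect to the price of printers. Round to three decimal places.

ΔQ_A = 4610 − 2520 = 2090; ΔP_B = 25 − 30 = -5.
Midpoints: Q̄_A = 3565.0, P̄_B = 27.50.
ε = (ΔQ_A/Q̄_A)/(ΔP_B/P̄_B) = (2090/3565.0)/(-5/27.50) ≈ -3.224.
ε < 0: paper and printers are complements.

-3.224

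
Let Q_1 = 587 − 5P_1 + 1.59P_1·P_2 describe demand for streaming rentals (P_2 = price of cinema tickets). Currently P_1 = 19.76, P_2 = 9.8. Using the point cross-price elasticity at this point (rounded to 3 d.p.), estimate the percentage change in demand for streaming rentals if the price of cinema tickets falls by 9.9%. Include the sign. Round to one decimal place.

-3.8%

At P_1 = 19.76, P_2 = 9.8: Q_1 = 796.100.
∂Q_1/∂P_2 = 1.59P_1 = 31.4184.
ε = (∂Q_1/∂P_2)(P_2/Q_1) = 31.4184 × 9.8/796.100 ≈ 0.387.
%ΔQ_1 ≈ ε × %ΔP_2 = 0.387 × (-9.9%) = -3.8%.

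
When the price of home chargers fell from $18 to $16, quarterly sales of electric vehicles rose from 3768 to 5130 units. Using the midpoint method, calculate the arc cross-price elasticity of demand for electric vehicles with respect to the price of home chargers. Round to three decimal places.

ΔQ_A = 5130 − 3768 = 1362; ΔP_B = 16 − 18 = -2.
Midpoints: Q̄_A = 4449.0, P̄_B = 17.00.
ε = (ΔQ_A/Q̄_A)/(ΔP_B/P̄_B) = (1362/4449.0)/(-2/17.00) ≈ -2.602.

-2.602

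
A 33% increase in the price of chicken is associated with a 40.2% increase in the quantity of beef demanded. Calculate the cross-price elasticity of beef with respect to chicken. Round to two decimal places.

1.22

ε = (%ΔQ of beef) / (%ΔP of chicken) = (40.2%) / (33%) ≈ 1.22.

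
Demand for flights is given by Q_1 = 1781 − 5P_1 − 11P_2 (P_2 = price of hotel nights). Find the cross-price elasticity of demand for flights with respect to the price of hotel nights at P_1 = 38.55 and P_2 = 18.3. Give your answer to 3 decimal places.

At P_1 = 38.55 and P_2 = 18.3: Q_1 = 1386.95.
∂Q_1/∂P_2 = -11.
ε = (∂Q_1/∂P_2)(P_2/Q_1) = -11 × (18.3/1386.95) ≈ -0.145.

-0.145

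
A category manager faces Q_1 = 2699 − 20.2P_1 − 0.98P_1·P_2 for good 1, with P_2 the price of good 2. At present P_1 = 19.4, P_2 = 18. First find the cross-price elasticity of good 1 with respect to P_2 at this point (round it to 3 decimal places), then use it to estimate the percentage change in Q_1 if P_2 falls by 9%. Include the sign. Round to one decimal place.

1.6%

At P_1 = 19.4, P_2 = 18: Q_1 = 1964.904.
∂Q_1/∂P_2 = -0.98P_1 = -19.0120.
ε = (∂Q_1/∂P_2)(P_2/Q_1) = -19.0120 × 18/1964.904 ≈ -0.174.
%ΔQ_1 ≈ ε × %ΔP_2 = -0.174 × (-9%) = 1.6%.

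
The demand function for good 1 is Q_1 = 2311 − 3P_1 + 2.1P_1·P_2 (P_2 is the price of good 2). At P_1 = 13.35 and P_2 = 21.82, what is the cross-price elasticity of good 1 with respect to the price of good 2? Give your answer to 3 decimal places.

At P_1 = 13.35 and P_2 = 21.82: Q_1 = 2882.674.
∂Q_1/∂P_2 = 2.1P_1 = 2.1(13.35) = 28.0350.
ε = (∂Q_1/∂P_2)(P_2/Q_1) = 28.0350 × (21.82/2882.674) ≈ 0.212.

0.212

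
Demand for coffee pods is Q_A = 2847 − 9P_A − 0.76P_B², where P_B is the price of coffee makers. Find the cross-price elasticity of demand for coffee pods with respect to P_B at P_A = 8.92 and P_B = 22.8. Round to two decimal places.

-0.33

At P_A = 8.92 and P_B = 22.8: Q_A = 2371.642.
∂Q_A/∂P_B = -1.52P_B = -1.52(22.8) = -34.6560.
ε = (∂Q_A/∂P_B)(P_B/Q_A) = -34.6560 × (22.8/2371.642) ≈ -0.33.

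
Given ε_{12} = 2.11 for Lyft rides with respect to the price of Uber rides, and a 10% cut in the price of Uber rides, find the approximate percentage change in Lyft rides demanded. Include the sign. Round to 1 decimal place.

-21.1%

%ΔQ ≈ ε × %ΔP of Uber rides = 2.11 × (-10%) = -21.1%.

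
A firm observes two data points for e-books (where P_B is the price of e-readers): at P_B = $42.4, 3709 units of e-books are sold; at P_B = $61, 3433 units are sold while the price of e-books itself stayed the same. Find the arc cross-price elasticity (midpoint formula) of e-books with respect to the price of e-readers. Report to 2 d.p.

ΔQ_A = 3433 − 3709 = -276; ΔP_B = 61 − 42.4 = 18.6.
Midpoints: Q̄_A = 3571.0, P̄_B = 51.70.
ε = (ΔQ_A/Q̄_A)/(ΔP_B/P̄_B) = (-276/3571.0)/(18.6/51.70) ≈ -0.21.

-0.21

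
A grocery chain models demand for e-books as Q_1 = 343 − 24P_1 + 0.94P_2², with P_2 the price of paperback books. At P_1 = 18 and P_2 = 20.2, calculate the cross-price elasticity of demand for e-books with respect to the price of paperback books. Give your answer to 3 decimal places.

At P_1 = 18 and P_2 = 20.2: Q_1 = 294.558.
∂Q_1/∂P_2 = 1.88P_2 = 1.88(20.2) = 37.9760.
ε = (∂Q_1/∂P_2)(P_2/Q_1) = 37.9760 × (20.2/294.558) ≈ 2.604.
ε > 0: substitutes.

2.604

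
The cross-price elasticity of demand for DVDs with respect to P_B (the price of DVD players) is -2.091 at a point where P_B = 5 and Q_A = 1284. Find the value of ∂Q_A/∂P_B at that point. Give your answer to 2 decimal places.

-536.97

ε = (∂Q_A/∂P_B)·(P_B/Q_A) ⇒ ∂Q_A/∂P_B = ε·Q_A/P_B = -2.091 × 1284/5 ≈ -536.97.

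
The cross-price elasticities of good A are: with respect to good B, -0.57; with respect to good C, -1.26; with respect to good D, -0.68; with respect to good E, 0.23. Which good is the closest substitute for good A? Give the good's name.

Substitutes have ε > 0. Among the positive values, 0.23 (good E) is largest.

good E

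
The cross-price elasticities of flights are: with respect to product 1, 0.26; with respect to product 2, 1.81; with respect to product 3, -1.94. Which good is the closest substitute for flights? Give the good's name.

Substitutes have ε > 0. Among the positive values, 1.81 (product 2) is largest.

product 2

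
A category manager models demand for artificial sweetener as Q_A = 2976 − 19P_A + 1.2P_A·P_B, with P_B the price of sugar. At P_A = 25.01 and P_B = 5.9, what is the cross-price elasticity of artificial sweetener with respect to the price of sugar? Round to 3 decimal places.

0.066

At P_A = 25.01 and P_B = 5.9: Q_A = 2677.881.
∂Q_A/∂P_B = 1.2P_A = 1.2(25.01) = 30.0120.
ε = (∂Q_A/∂P_B)(P_B/Q_A) = 30.0120 × (5.9/2677.881) ≈ 0.066.
ε > 0: substitutes.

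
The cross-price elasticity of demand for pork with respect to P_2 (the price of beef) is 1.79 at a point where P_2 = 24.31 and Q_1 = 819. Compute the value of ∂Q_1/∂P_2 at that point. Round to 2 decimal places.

60.30

ε = (∂Q_1/∂P_2)·(P_2/Q_1) ⇒ ∂Q_1/∂P_2 = ε·Q_1/P_2 = 1.79 × 819/24.31 ≈ 60.30.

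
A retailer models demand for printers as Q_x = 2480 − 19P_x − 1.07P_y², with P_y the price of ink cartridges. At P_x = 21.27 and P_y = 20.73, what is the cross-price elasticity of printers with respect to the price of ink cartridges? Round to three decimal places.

-0.569

At P_x = 21.27 and P_y = 20.73: Q_x = 1616.056.
∂Q_x/∂P_y = -2.14P_y = -2.14(20.73) = -44.3622.
ε = (∂Q_x/∂P_y)(P_y/Q_x) = -44.3622 × (20.73/1616.056) ≈ -0.569.
ε < 0: complements.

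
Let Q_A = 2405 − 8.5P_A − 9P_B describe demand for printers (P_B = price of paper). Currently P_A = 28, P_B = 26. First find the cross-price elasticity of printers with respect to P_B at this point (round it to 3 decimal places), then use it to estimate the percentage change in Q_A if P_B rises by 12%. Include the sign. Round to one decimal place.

-1.5%

At P_A = 28, P_B = 26: Q_A = 1933.
∂Q_A/∂P_B = -9.
ε = (∂Q_A/∂P_B)(P_B/Q_A) = -9.0000 × 26/1933 ≈ -0.121.
%ΔQ_A ≈ ε × %ΔP_B = -0.121 × (12%) = -1.5%.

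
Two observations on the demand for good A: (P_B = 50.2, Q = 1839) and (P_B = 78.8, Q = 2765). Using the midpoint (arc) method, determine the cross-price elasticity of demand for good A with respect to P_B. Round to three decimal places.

ΔQ_A = 2765 − 1839 = 926; ΔP_B = 78.8 − 50.2 = 28.6.
Midpoints: Q̄_A = 2302.0, P̄_B = 64.50.
ε = (ΔQ_A/Q̄_A)/(ΔP_B/P̄_B) = (926/2302.0)/(28.6/64.50) ≈ 0.907.
ε > 0: good A and good B are substitutes.

0.907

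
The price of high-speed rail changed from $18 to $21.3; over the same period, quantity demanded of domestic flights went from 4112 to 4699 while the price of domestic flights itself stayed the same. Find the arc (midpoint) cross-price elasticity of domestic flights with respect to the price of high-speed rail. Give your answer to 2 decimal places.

ΔQ_A = 4699 − 4112 = 587; ΔP_B = 21.3 − 18 = 3.3.
Midpoints: Q̄_A = 4405.5, P̄_B = 19.65.
ε = (ΔQ_A/Q̄_A)/(ΔP_B/P̄_B) = (587/4405.5)/(3.3/19.65) ≈ 0.79.

0.79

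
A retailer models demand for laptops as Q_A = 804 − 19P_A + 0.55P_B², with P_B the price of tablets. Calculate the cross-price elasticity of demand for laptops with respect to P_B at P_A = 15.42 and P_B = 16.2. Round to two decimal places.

0.44

At P_A = 15.42 and P_B = 16.2: Q_A = 655.362.
∂Q_A/∂P_B = 1.1P_B = 1.1(16.2) = 17.8200.
ε = (∂Q_A/∂P_B)(P_B/Q_A) = 17.8200 × (16.2/655.362) ≈ 0.44.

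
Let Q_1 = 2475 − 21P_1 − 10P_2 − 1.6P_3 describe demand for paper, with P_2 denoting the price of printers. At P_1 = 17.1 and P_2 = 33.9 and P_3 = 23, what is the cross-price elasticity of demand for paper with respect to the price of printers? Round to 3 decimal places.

At P_1 = 17.1 and P_2 = 33.9 and P_3 = 23: Q_1 = 1740.1.
∂Q_1/∂P_2 = -10.
ε = (∂Q_1/∂P_2)(P_2/Q_1) = -10 × (33.9/1740.1) ≈ -0.195.
Since ε < 0, paper and printers are complements.

-0.195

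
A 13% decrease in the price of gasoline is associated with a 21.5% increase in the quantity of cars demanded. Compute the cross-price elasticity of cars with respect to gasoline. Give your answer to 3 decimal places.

ε = (%ΔQ of cars) / (%ΔP of gasoline) = (21.5%) / (-13%) ≈ -1.654.

-1.654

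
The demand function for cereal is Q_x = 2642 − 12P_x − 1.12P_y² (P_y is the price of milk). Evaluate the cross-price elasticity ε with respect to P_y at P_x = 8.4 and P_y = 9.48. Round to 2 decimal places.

-0.08

At P_x = 8.4 and P_y = 9.48: Q_x = 2440.545.
∂Q_x/∂P_y = -2.24P_y = -2.24(9.48) = -21.2352.
ε = (∂Q_x/∂P_y)(P_y/Q_x) = -21.2352 × (9.48/2440.545) ≈ -0.08.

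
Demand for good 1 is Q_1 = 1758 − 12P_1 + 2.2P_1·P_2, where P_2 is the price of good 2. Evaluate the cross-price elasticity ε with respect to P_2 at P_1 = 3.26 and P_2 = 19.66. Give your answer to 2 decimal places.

At P_1 = 3.26 and P_2 = 19.66: Q_1 = 1859.882.
∂Q_1/∂P_2 = 2.2P_1 = 2.2(3.26) = 7.1720.
ε = (∂Q_1/∂P_2)(P_2/Q_1) = 7.1720 × (19.66/1859.882) ≈ 0.08.
ε > 0: substitutes.

0.08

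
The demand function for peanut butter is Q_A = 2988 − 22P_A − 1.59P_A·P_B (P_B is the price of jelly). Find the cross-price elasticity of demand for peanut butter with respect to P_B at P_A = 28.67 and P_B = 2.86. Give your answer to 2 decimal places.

-0.06

At P_A = 28.67 and P_B = 2.86: Q_A = 2226.886.
∂Q_A/∂P_B = -1.59P_A = -1.59(28.67) = -45.5853.
ε = (∂Q_A/∂P_B)(P_B/Q_A) = -45.5853 × (2.86/2226.886) ≈ -0.06.
ε < 0: complements.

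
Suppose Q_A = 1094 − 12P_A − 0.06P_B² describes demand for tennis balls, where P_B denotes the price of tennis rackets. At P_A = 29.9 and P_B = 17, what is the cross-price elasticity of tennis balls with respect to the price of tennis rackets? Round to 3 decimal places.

-0.048

At P_A = 29.9 and P_B = 17: Q_A = 717.86.
∂Q_A/∂P_B = -0.12P_B = -0.12(17) = -2.0400.
ε = (∂Q_A/∂P_B)(P_B/Q_A) = -2.0400 × (17/717.86) ≈ -0.048.
ε < 0: complements.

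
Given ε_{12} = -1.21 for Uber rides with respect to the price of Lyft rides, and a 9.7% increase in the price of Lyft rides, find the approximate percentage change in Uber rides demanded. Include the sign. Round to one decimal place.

%ΔQ ≈ ε × %ΔP of Lyft rides = -1.21 × (9.7%) = -11.7%.

-11.7%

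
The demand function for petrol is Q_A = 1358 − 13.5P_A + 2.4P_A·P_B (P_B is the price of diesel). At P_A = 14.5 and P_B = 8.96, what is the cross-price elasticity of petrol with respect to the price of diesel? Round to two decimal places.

At P_A = 14.5 and P_B = 8.96: Q_A = 1474.058.
∂Q_A/∂P_B = 2.4P_A = 2.4(14.5) = 34.8000.
ε = (∂Q_A/∂P_B)(P_B/Q_A) = 34.8000 × (8.96/1474.058) ≈ 0.21.
ε > 0: substitutes.

0.21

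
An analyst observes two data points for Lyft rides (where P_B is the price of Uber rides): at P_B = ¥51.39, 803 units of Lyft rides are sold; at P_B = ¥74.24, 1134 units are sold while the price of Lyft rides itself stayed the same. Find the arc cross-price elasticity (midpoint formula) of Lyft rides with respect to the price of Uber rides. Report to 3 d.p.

ΔQ_A = 1134 − 803 = 331; ΔP_B = 74.24 − 51.39 = 22.85.
Midpoints: Q̄_A = 968.5, P̄_B = 62.81.
ε = (ΔQ_A/Q̄_A)/(ΔP_B/P̄_B) = (331/968.5)/(22.85/62.81) ≈ 0.940.
ε > 0: Lyft rides and Uber rides are substitutes.

0.940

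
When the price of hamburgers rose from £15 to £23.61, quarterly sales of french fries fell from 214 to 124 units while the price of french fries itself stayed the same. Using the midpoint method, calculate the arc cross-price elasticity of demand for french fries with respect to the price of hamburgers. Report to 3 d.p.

-1.194

ΔQ_A = 124 − 214 = -90; ΔP_B = 23.61 − 15 = 8.61.
Midpoints: Q̄_A = 169.0, P̄_B = 19.30.
ε = (ΔQ_A/Q̄_A)/(ΔP_B/P̄_B) = (-90/169.0)/(8.61/19.30) ≈ -1.194.
ε < 0: french fries and hamburgers are complements.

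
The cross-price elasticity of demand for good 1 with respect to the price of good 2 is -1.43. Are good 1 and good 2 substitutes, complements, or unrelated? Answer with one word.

complements

ε = -1.43 < 0, so a higher price of good 2 lowers demand for good 1: complements.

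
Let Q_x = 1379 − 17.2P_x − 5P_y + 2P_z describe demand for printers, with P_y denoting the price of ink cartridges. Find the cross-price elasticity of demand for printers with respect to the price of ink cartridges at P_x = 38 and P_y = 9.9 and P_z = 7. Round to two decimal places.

-0.07

At P_x = 38 and P_y = 9.9 and P_z = 7: Q_x = 689.9.
∂Q_x/∂P_y = -5.
ε = (∂Q_x/∂P_y)(P_y/Q_x) = -5 × (9.9/689.9) ≈ -0.07.
Since ε < 0, printers and ink cartridges are complements.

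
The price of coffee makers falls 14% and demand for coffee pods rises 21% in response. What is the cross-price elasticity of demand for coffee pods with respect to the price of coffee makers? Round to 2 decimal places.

-1.50

ε = (%ΔQ of coffee pods) / (%ΔP of coffee makers) = (21%) / (-14%) ≈ -1.50.
Negative cross-price elasticity: complements.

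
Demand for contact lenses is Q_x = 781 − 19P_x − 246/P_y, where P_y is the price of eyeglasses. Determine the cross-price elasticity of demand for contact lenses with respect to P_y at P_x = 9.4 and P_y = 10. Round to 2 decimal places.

0.04

At P_x = 9.4 and P_y = 10: Q_x = 577.8.
∂Q_x/∂P_y = 246/P_y² = 2.4600.
ε = (∂Q_x/∂P_y)(P_y/Q_x) = 2.4600 × (10/577.8) ≈ 0.04.
ε > 0: substitutes.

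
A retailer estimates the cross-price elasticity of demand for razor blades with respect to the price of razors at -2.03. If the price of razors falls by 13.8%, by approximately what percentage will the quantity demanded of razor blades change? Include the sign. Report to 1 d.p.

%ΔQ ≈ ε × %ΔP of razors = -2.03 × (-13.8%) = 28.0%.

28.0%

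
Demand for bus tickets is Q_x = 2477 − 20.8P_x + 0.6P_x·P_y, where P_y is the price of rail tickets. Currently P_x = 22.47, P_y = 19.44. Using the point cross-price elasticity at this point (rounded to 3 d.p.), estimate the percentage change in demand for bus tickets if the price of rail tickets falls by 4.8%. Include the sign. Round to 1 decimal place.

At P_x = 22.47, P_y = 19.44: Q_x = 2271.714.
∂Q_x/∂P_y = 0.6P_x = 13.4820.
ε = (∂Q_x/∂P_y)(P_y/Q_x) = 13.4820 × 19.44/2271.714 ≈ 0.115.
%ΔQ_x ≈ ε × %ΔP_y = 0.115 × (-4.8%) = -0.6%.

-0.6%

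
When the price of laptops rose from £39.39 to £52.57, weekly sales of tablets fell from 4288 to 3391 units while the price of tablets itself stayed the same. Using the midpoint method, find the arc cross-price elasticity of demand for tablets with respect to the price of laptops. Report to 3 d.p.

ΔQ_A = 3391 − 4288 = -897; ΔP_B = 52.57 − 39.39 = 13.18.
Midpoints: Q̄_A = 3839.5, P̄_B = 45.98.
ε = (ΔQ_A/Q̄_A)/(ΔP_B/P̄_B) = (-897/3839.5)/(13.18/45.98) ≈ -0.815.

-0.815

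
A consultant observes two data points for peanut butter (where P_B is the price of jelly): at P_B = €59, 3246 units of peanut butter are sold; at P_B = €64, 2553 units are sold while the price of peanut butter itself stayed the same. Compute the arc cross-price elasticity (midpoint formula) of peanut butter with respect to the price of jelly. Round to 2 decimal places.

ΔQ_A = 2553 − 3246 = -693; ΔP_B = 64 − 59 = 5.
Midpoints: Q̄_A = 2899.5, P̄_B = 61.50.
ε = (ΔQ_A/Q̄_A)/(ΔP_B/P̄_B) = (-693/2899.5)/(5/61.50) ≈ -2.94.

-2.94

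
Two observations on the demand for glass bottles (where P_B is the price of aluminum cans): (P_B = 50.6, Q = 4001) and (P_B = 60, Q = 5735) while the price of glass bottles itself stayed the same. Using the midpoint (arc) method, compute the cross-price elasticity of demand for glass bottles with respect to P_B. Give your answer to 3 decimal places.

ΔQ_A = 5735 − 4001 = 1734; ΔP_B = 60 − 50.6 = 9.4.
Midpoints: Q̄_A = 4868.0, P̄_B = 55.30.
ε = (ΔQ_A/Q̄_A)/(ΔP_B/P̄_B) = (1734/4868.0)/(9.4/55.30) ≈ 2.096.

2.096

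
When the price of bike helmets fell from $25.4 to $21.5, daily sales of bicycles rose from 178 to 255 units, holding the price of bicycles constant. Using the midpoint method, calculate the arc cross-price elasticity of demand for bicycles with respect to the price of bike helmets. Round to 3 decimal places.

ΔQ_A = 255 − 178 = 77; ΔP_B = 21.5 − 25.4 = -3.9.
Midpoints: Q̄_A = 216.5, P̄_B = 23.45.
ε = (ΔQ_A/Q̄_A)/(ΔP_B/P̄_B) = (77/216.5)/(-3.9/23.45) ≈ -2.139.

-2.139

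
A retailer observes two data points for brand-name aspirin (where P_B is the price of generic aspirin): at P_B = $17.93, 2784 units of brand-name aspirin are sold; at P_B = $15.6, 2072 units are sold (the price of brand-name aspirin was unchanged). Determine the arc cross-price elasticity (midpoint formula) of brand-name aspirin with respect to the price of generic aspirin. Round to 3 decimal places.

ΔQ_A = 2072 − 2784 = -712; ΔP_B = 15.6 − 17.93 = -2.33.
Midpoints: Q̄_A = 2428.0, P̄_B = 16.77.
ε = (ΔQ_A/Q̄_A)/(ΔP_B/P̄_B) = (-712/2428.0)/(-2.33/16.77) ≈ 2.110.

2.110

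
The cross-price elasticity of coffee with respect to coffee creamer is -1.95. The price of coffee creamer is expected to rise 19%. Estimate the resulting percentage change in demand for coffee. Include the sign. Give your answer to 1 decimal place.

%ΔQ ≈ ε × %ΔP of coffee creamer = -1.95 × (19%) = -37.1%.

-37.1%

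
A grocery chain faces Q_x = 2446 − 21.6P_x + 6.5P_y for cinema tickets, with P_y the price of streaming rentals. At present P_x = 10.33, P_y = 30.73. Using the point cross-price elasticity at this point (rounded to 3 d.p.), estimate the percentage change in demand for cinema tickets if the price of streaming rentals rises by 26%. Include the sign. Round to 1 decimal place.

2.1%

At P_x = 10.33, P_y = 30.73: Q_x = 2422.617.
∂Q_x/∂P_y = 6.5.
ε = (∂Q_x/∂P_y)(P_y/Q_x) = 6.5000 × 30.73/2422.617 ≈ 0.082.
%ΔQ_x ≈ ε × %ΔP_y = 0.082 × (26%) = 2.1%.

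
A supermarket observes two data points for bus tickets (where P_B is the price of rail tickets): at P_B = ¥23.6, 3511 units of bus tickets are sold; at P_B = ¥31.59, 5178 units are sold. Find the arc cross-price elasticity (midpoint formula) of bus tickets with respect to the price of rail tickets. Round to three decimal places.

1.325

ΔQ_A = 5178 − 3511 = 1667; ΔP_B = 31.59 − 23.6 = 7.99.
Midpoints: Q̄_A = 4344.5, P̄_B = 27.59.
ε = (ΔQ_A/Q̄_A)/(ΔP_B/P̄_B) = (1667/4344.5)/(7.99/27.59) ≈ 1.325.
ε > 0: bus tickets and rail tickets are substitutes.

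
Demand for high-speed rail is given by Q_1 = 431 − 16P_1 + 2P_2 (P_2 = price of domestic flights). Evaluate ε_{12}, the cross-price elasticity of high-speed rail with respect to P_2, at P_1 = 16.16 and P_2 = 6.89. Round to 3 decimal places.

At P_1 = 16.16 and P_2 = 6.89: Q_1 = 186.22.
∂Q_1/∂P_2 = 2.
ε = (∂Q_1/∂P_2)(P_2/Q_1) = 2 × (6.89/186.22) ≈ 0.074.
Since ε > 0, high-speed rail and domestic flights are substitutes.

0.074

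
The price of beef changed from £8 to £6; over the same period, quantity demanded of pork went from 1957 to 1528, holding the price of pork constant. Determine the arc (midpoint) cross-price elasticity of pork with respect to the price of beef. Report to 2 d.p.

0.86

ΔQ_A = 1528 − 1957 = -429; ΔP_B = 6 − 8 = -2.
Midpoints: Q̄_A = 1742.5, P̄_B = 7.00.
ε = (ΔQ_A/Q̄_A)/(ΔP_B/P̄_B) = (-429/1742.5)/(-2/7.00) ≈ 0.86.
ε > 0: pork and beef are substitutes.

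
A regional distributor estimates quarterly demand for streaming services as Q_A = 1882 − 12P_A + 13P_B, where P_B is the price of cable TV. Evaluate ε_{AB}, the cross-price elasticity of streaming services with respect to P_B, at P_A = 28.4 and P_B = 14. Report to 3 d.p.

0.106

At P_A = 28.4 and P_B = 14: Q_A = 1723.2.
∂Q_A/∂P_B = 13.
ε = (∂Q_A/∂P_B)(P_B/Q_A) = 13 × (14/1723.2) ≈ 0.106.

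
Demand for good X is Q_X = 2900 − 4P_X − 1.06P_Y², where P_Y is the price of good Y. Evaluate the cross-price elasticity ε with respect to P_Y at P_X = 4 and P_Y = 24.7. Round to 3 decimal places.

At P_X = 4 and P_Y = 24.7: Q_X = 2237.305.
∂Q_X/∂P_Y = -2.12P_Y = -2.12(24.7) = -52.3640.
ε = (∂Q_X/∂P_Y)(P_Y/Q_X) = -52.3640 × (24.7/2237.305) ≈ -0.578.

-0.578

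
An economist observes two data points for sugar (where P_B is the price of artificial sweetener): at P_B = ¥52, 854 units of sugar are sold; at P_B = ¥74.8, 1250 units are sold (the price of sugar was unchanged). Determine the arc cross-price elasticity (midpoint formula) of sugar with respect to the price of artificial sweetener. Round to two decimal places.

1.05

ΔQ_A = 1250 − 854 = 396; ΔP_B = 74.8 − 52 = 22.8.
Midpoints: Q̄_A = 1052.0, P̄_B = 63.40.
ε = (ΔQ_A/Q̄_A)/(ΔP_B/P̄_B) = (396/1052.0)/(22.8/63.40) ≈ 1.05.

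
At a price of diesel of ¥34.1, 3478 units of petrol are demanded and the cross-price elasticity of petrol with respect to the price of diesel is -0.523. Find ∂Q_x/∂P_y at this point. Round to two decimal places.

-53.34

ε = (∂Q_x/∂P_y)·(P_y/Q_x) ⇒ ∂Q_x/∂P_y = ε·Q_x/P_y = -0.523 × 3478/34.1 ≈ -53.34.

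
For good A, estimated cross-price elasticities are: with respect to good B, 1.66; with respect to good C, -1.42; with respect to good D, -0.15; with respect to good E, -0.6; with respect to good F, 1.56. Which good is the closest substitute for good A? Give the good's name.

good B

Substitutes have ε > 0. Among the positive values, 1.66 (good B) is largest.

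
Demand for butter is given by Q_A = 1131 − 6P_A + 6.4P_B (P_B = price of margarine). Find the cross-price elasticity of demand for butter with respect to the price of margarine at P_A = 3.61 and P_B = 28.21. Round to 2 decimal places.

At P_A = 3.61 and P_B = 28.21: Q_A = 1289.884.
∂Q_A/∂P_B = 6.4.
ε = (∂Q_A/∂P_B)(P_B/Q_A) = 6.4 × (28.21/1289.884) ≈ 0.14.
Since ε > 0, butter and margarine are substitutes.

0.14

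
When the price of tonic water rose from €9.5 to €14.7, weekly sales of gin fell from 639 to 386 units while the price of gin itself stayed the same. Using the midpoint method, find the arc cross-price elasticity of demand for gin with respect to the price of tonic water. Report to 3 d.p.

-1.149

ΔQ_A = 386 − 639 = -253; ΔP_B = 14.7 − 9.5 = 5.2.
Midpoints: Q̄_A = 512.5, P̄_B = 12.10.
ε = (ΔQ_A/Q̄_A)/(ΔP_B/P̄_B) = (-253/512.5)/(5.2/12.10) ≈ -1.149.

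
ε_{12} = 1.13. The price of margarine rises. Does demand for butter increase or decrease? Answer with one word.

increase

ε > 0 and the price of margarine rises, so the quantity of butter moves in the same direction: it increases.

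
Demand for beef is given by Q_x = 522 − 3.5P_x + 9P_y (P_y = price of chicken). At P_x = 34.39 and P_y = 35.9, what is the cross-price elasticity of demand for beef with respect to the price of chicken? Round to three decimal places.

At P_x = 34.39 and P_y = 35.9: Q_x = 724.735.
∂Q_x/∂P_y = 9.
ε = (∂Q_x/∂P_y)(P_y/Q_x) = 9 × (35.9/724.735) ≈ 0.446.
Since ε > 0, beef and chicken are substitutes.

0.446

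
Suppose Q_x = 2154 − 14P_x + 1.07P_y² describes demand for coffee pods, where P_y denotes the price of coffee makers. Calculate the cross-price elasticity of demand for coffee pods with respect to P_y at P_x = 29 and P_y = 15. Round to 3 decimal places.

0.242

At P_x = 29 and P_y = 15: Q_x = 1988.75.
∂Q_x/∂P_y = 2.14P_y = 2.14(15) = 32.1000.
ε = (∂Q_x/∂P_y)(P_y/Q_x) = 32.1000 × (15/1988.75) ≈ 0.242.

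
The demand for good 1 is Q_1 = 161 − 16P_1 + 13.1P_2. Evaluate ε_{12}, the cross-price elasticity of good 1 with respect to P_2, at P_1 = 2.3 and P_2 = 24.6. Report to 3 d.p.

At P_1 = 2.3 and P_2 = 24.6: Q_1 = 446.46.
∂Q_1/∂P_2 = 13.1.
ε = (∂Q_1/∂P_2)(P_2/Q_1) = 13.1 × (24.6/446.46) ≈ 0.722.
Since ε > 0, good 1 and good 2 are substitutes.

0.722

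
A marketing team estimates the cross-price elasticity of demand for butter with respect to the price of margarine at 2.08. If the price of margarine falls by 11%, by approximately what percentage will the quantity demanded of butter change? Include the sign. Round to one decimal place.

%ΔQ ≈ ε × %ΔP of margarine = 2.08 × (-11%) = -22.9%.

-22.9%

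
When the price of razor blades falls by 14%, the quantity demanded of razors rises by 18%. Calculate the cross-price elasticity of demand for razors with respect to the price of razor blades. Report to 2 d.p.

ε = (%ΔQ of razors) / (%ΔP of razor blades) = (18%) / (-14%) ≈ -1.29.

-1.29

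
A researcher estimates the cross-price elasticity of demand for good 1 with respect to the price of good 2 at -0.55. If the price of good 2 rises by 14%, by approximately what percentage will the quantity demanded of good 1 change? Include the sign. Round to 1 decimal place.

%ΔQ ≈ ε × %ΔP of good 2 = -0.55 × (14%) = -7.7%.
Demand for good 1 falls by about 7.7%.

-7.7%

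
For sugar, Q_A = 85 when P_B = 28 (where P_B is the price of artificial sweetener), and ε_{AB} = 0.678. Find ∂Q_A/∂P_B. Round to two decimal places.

2.06

ε = (∂Q_A/∂P_B)·(P_B/Q_A) ⇒ ∂Q_A/∂P_B = ε·Q_A/P_B = 0.678 × 85/28 ≈ 2.06.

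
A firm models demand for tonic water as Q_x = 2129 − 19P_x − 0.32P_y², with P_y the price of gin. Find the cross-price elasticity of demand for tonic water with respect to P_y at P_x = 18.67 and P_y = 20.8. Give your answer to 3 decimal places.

-0.169

At P_x = 18.67 and P_y = 20.8: Q_x = 1635.825.
∂Q_x/∂P_y = -0.64P_y = -0.64(20.8) = -13.3120.
ε = (∂Q_x/∂P_y)(P_y/Q_x) = -13.3120 × (20.8/1635.825) ≈ -0.169.
ε < 0: complements.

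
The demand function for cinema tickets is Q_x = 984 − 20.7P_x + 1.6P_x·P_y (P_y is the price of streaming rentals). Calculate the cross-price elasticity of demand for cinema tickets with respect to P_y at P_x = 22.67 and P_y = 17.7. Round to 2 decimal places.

At P_x = 22.67 and P_y = 17.7: Q_x = 1156.745.
∂Q_x/∂P_y = 1.6P_x = 1.6(22.67) = 36.2720.
ε = (∂Q_x/∂P_y)(P_y/Q_x) = 36.2720 × (17.7/1156.745) ≈ 0.56.
ε > 0: substitutes.

0.56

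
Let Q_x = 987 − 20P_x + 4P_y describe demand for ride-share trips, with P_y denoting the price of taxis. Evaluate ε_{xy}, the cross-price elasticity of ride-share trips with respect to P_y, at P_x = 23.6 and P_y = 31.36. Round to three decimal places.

At P_x = 23.6 and P_y = 31.36: Q_x = 640.44.
∂Q_x/∂P_y = 4.
ε = (∂Q_x/∂P_y)(P_y/Q_x) = 4 × (31.36/640.44) ≈ 0.196.

0.196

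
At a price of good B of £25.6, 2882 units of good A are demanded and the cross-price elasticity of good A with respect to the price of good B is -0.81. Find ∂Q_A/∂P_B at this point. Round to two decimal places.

ε = (∂Q_A/∂P_B)·(P_B/Q_A) ⇒ ∂Q_A/∂P_B = ε·Q_A/P_B = -0.81 × 2882/25.6 ≈ -91.19.

-91.19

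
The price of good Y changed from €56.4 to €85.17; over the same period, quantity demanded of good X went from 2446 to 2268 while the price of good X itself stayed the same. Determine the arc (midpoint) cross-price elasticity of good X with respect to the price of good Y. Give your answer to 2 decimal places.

-0.19

ΔQ_X = 2268 − 2446 = -178; ΔP_Y = 85.17 − 56.4 = 28.77.
Midpoints: Q̄_X = 2357.0, P̄_Y = 70.78.
ε = (ΔQ_X/Q̄_X)/(ΔP_Y/P̄_Y) = (-178/2357.0)/(28.77/70.78) ≈ -0.19.
ε < 0: good X and good Y are complements.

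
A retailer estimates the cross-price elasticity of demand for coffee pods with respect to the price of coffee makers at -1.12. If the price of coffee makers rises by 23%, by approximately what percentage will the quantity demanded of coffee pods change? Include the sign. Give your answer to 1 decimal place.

%ΔQ ≈ ε × %ΔP of coffee makers = -1.12 × (23%) = -25.8%.

-25.8%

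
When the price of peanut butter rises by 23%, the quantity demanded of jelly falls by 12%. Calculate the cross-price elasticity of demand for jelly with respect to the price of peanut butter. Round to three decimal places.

-0.522

ε = (%ΔQ of jelly) / (%ΔP of peanut butter) = (-12%) / (23%) ≈ -0.522.
Negative cross-price elasticity: complements.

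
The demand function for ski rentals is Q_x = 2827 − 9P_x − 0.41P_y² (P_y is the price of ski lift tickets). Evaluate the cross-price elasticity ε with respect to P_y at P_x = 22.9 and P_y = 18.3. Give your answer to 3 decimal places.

-0.111

At P_x = 22.9 and P_y = 18.3: Q_x = 2483.595.
∂Q_x/∂P_y = -0.82P_y = -0.82(18.3) = -15.0060.
ε = (∂Q_x/∂P_y)(P_y/Q_x) = -15.0060 × (18.3/2483.595) ≈ -0.111.
ε < 0: complements.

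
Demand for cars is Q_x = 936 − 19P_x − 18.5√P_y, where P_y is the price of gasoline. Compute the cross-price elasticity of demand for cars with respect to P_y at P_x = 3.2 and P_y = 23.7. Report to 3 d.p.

-0.057

At P_x = 3.2 and P_y = 23.7: Q_x = 785.137.
∂Q_x/∂P_y = -18.5/(2√P_y) = -18.5/(2√23.7) = -1.9001.
ε = (∂Q_x/∂P_y)(P_y/Q_x) = -1.9001 × (23.7/785.137) ≈ -0.057.
ε < 0: complements.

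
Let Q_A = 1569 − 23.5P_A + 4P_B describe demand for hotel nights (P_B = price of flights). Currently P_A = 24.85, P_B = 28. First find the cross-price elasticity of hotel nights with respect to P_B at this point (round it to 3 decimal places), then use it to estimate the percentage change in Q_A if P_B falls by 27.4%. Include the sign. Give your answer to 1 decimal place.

At P_A = 24.85, P_B = 28: Q_A = 1097.025.
∂Q_A/∂P_B = 4.
ε = (∂Q_A/∂P_B)(P_B/Q_A) = 4.0000 × 28/1097.025 ≈ 0.102.
%ΔQ_A ≈ ε × %ΔP_B = 0.102 × (-27.4%) = -2.8%.

-2.8%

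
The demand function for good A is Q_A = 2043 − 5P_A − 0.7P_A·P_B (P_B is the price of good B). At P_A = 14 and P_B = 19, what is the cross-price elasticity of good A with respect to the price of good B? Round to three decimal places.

-0.104

At P_A = 14 and P_B = 19: Q_A = 1786.8.
∂Q_A/∂P_B = -0.7P_A = -0.7(14) = -9.8000.
ε = (∂Q_A/∂P_B)(P_B/Q_A) = -9.8000 × (19/1786.8) ≈ -0.104.
ε < 0: complements.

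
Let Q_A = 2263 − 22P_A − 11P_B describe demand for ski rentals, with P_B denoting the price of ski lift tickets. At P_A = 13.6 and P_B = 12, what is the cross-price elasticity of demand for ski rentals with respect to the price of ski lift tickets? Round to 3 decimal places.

-0.072

At P_A = 13.6 and P_B = 12: Q_A = 1831.8.
∂Q_A/∂P_B = -11.
ε = (∂Q_A/∂P_B)(P_B/Q_A) = -11 × (12/1831.8) ≈ -0.072.
Since ε < 0, ski rentals and ski lift tickets are complements.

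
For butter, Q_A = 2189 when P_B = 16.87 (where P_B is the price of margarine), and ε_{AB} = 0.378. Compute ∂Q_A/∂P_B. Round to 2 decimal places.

ε = (∂Q_A/∂P_B)·(P_B/Q_A) ⇒ ∂Q_A/∂P_B = ε·Q_A/P_B = 0.378 × 2189/16.87 ≈ 49.05.

49.05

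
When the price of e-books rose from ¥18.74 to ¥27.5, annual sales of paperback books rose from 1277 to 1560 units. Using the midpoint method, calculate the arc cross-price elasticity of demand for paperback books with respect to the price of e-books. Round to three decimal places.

0.527

ΔQ_A = 1560 − 1277 = 283; ΔP_B = 27.5 − 18.74 = 8.76.
Midpoints: Q̄_A = 1418.5, P̄_B = 23.12.
ε = (ΔQ_A/Q̄_A)/(ΔP_B/P̄_B) = (283/1418.5)/(8.76/23.12) ≈ 0.527.
ε > 0: paperback books and e-books are substitutes.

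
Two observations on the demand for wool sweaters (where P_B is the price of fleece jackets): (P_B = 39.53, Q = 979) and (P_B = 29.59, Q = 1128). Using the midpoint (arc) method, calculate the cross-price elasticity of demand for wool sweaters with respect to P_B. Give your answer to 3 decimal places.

-0.492

ΔQ_A = 1128 − 979 = 149; ΔP_B = 29.59 − 39.53 = -9.94.
Midpoints: Q̄_A = 1053.5, P̄_B = 34.56.
ε = (ΔQ_A/Q̄_A)/(ΔP_B/P̄_B) = (149/1053.5)/(-9.94/34.56) ≈ -0.492.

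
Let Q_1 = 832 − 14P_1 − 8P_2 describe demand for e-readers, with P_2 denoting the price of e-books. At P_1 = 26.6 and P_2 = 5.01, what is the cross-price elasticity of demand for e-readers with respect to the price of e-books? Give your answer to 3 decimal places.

At P_1 = 26.6 and P_2 = 5.01: Q_1 = 419.52.
∂Q_1/∂P_2 = -8.
ε = (∂Q_1/∂P_2)(P_2/Q_1) = -8 × (5.01/419.52) ≈ -0.096.
Since ε < 0, e-readers and e-books are complements.

-0.096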